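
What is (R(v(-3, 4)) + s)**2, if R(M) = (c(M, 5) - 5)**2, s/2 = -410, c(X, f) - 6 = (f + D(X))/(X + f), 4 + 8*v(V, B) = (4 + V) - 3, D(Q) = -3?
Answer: 55863686025/83521 ≈ 6.6886e+5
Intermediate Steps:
v(V, B) = -3/8 + V/8 (v(V, B) = -1/2 + ((4 + V) - 3)/8 = -1/2 + (1 + V)/8 = -1/2 + (1/8 + V/8) = -3/8 + V/8)
c(X, f) = 6 + (-3 + f)/(X + f) (c(X, f) = 6 + (f - 3)/(X + f) = 6 + (-3 + f)/(X + f))
s = -820 (s = 2*(-410) = -820)
R(M) = (-5 + (32 + 6*M)/(5 + M))**2 (R(M) = ((-3 + 6*M + 7*5)/(M + 5) - 5)**2 = ((-3 + 6*M + 35)/(5 + M) - 5)**2 = ((32 + 6*M)/(5 + M) - 5)**2 = (-5 + (32 + 6*M)/(5 + M))**2)
(R(v(-3, 4)) + s)**2 = ((7 + (-3/8 + (1/8)*(-3)))**2/(5 + (-3/8 + (1/8)*(-3)))**2 - 820)**2 = ((7 + (-3/8 - 3/8))**2/(5 + (-3/8 - 3/8))**2 - 820)**2 = ((7 - 3/4)**2/(5 - 3/4)**2 - 820)**2 = ((25/4)**2/(17/4)**2 - 820)**2 = ((16/289)*(625/16) - 820)**2 = (625/289 - 820)**2 = (-236355/289)**2 = 55863686025/83521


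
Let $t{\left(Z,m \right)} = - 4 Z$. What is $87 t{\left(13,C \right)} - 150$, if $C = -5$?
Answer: $-4674$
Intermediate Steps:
$87 t{\left(13,C \right)} - 150 = 87 \left(\left(-4\right) 13\right) - 150 = 87 \left(-52\right) - 150 = -4524 - 150 = -4674$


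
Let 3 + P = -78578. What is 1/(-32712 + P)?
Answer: -1/111293 ≈ -8.9853e-6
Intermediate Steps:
P = -78581 (P = -3 - 78578 = -78581)
1/(-32712 + P) = 1/(-32712 - 78581) = 1/(-111293) = -1/111293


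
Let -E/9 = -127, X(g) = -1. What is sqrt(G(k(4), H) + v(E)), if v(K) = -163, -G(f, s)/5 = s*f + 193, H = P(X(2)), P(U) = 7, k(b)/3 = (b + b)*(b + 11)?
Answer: 4*I*sqrt(858) ≈ 117.17*I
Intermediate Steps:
k(b) = 6*b*(11 + b) (k(b) = 3*((b + b)*(b + 11)) = 3*((2*b)*(11 + b)) = 3*(2*b*(11 + b)) = 6*b*(11 + b))
H = 7
E = 1143 (E = -9*(-127) = 1143)
G(f, s) = -965 - 5*f*s (G(f, s) = -5*(s*f + 193) = -5*(f*s + 193) = -5*(193 + f*s) = -965 - 5*f*s)
sqrt(G(k(4), H) + v(E)) = sqrt((-965 - 5*6*4*(11 + 4)*7) - 163) = sqrt((-965 - 5*6*4*15*7) - 163) = sqrt((-965 - 5*360*7) - 163) = sqrt((-965 - 12600) - 163) = sqrt(-13565 - 163) = sqrt(-13728) = 4*I*sqrt(858)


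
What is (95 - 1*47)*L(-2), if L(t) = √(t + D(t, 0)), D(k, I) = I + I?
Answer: 48*I*√2 ≈ 67.882*I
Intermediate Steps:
D(k, I) = 2*I
L(t) = √t (L(t) = √(t + 2*0) = √(t + 0) = √t)
(95 - 1*47)*L(-2) = (95 - 1*47)*√(-2) = (95 - 47)*(I*√2) = 48*(I*√2) = 48*I*√2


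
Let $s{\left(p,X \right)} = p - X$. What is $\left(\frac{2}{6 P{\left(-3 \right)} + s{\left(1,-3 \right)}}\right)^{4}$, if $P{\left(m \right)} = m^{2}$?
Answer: $\frac{1}{707281} \approx 1.4139 \cdot 10^{-6}$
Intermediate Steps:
$\left(\frac{2}{6 P{\left(-3 \right)} + s{\left(1,-3 \right)}}\right)^{4} = \left(\frac{2}{6 \left(-3\right)^{2} + \left(1 - -3\right)}\right)^{4} = \left(\frac{2}{6 \cdot 9 + \left(1 + 3\right)}\right)^{4} = \left(\frac{2}{54 + 4}\right)^{4} = \left(\frac{2}{58}\right)^{4} = \left(2 \cdot \frac{1}{58}\right)^{4} = \left(\frac{1}{29}\right)^{4} = \frac{1}{707281}$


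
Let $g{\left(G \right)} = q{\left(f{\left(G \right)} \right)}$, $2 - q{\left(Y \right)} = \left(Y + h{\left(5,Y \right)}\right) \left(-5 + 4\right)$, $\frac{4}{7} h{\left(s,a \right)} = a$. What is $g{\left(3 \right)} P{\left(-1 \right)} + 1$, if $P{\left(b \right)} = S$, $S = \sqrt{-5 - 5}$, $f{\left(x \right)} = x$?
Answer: $1 + \frac{41 i \sqrt{10}}{4} \approx 1.0 + 32.413 i$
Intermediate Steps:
$h{\left(s,a \right)} = \frac{7 a}{4}$
$S = i \sqrt{10}$ ($S = \sqrt{-10} = i \sqrt{10} \approx 3.1623 i$)
$q{\left(Y \right)} = 2 + \frac{11 Y}{4}$ ($q{\left(Y \right)} = 2 - \left(Y + \frac{7 Y}{4}\right) \left(-5 + 4\right) = 2 - \frac{11 Y}{4} \left(-1\right) = 2 - - \frac{11 Y}{4} = 2 + \frac{11 Y}{4}$)
$P{\left(b \right)} = i \sqrt{10}$
$g{\left(G \right)} = 2 + \frac{11 G}{4}$
$g{\left(3 \right)} P{\left(-1 \right)} + 1 = \left(2 + \frac{11}{4} \cdot 3\right) i \sqrt{10} + 1 = \left(2 + \frac{33}{4}\right) i \sqrt{10} + 1 = \frac{41 i \sqrt{10}}{4} + 1 = 1 + \frac{41 i \sqrt{10}}{4}$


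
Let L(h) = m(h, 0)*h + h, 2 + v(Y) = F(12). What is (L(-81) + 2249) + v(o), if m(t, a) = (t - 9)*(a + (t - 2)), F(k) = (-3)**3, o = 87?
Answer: -602931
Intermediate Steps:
F(k) = -27
m(t, a) = (-9 + t)*(-2 + a + t) (m(t, a) = (-9 + t)*(a + (-2 + t)) = (-9 + t)*(-2 + a + t))
v(Y) = -29 (v(Y) = -2 - 27 = -29)
L(h) = h + h*(18 + h**2 - 11*h) (L(h) = (18 + h**2 - 11*h - 9*0 + 0*h)*h + h = (18 + h**2 - 11*h + 0 + 0)*h + h = (18 + h**2 - 11*h)*h + h = h*(18 + h**2 - 11*h) + h = h + h*(18 + h**2 - 11*h))
(L(-81) + 2249) + v(o) = (-81*(19 + (-81)**2 - 11*(-81)) + 2249) - 29 = (-81*(19 + 6561 + 891) + 2249) - 29 = (-81*7471 + 2249) - 29 = (-605151 + 2249) - 29 = -602902 - 29 = -602931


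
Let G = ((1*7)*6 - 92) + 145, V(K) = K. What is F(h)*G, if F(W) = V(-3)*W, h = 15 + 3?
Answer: -5130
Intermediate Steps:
G = 95 (G = (7*6 - 92) + 145 = (42 - 92) + 145 = -50 + 145 = 95)
h = 18
F(W) = -3*W
F(h)*G = -3*18*95 = -54*95 = -5130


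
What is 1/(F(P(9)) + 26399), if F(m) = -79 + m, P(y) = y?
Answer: 1/26329 ≈ 3.7981e-5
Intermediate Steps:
1/(F(P(9)) + 26399) = 1/((-79 + 9) + 26399) = 1/(-70 + 26399) = 1/26329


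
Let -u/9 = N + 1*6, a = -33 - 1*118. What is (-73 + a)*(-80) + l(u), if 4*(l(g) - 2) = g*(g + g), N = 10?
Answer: 28290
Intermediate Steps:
a = -151 (a = -33 - 118 = -151)
u = -144 (u = -9*(10 + 1*6) = -9*(10 + 6) = -9*16 = -144)
l(g) = 2 + g**2/2 (l(g) = 2 + (g*(g + g))/4 = 2 + (g*(2*g))/4 = 2 + (2*g**2)/4 = 2 + g**2/2)
(-73 + a)*(-80) + l(u) = (-73 - 151)*(-80) + (2 + (1/2)*(-144)**2) = -224*(-80) + (2 + (1/2)*20736) = 17920 + (2 + 10368) = 17920 + 10370 = 28290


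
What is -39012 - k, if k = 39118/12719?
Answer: -496232746/12719 ≈ -39015.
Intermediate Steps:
k = 39118/12719 (k = 39118*(1/12719) = 39118/12719 ≈ 3.0756)
-39012 - k = -39012 - 1*39118/12719 = -39012 - 39118/12719 = -496232746/12719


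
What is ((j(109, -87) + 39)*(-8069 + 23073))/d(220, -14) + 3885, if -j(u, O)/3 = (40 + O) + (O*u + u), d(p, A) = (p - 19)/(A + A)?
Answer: -3963076313/67 ≈ -5.9150e+7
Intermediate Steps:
d(p, A) = (-19 + p)/(2*A) (d(p, A) = (-19 + p)/((2*A)) = (-19 + p)*(1/(2*A)) = (-19 + p)/(2*A))
j(u, O) = -120 - 3*O - 3*u - 3*O*u (j(u, O) = -3*((40 + O) + (O*u + u)) = -3*((40 + O) + (u + O*u)) = -3*(40 + O + u + O*u) = -120 - 3*O - 3*u - 3*O*u)
((j(109, -87) + 39)*(-8069 + 23073))/d(220, -14) + 3885 = (((-120 - 3*(-87) - 3*109 - 3*(-87)*109) + 39)*(-8069 + 23073))/(((1/2)*(-19 + 220)/(-14))) + 3885 = (((-120 + 261 - 327 + 28449) + 39)*15004)/(((1/2)*(-1/14)*201)) + 3885 = ((28263 + 39)*15004)/(-201/28) + 3885 = (28302*15004)*(-28/201) + 3885 = 424643208*(-28/201) + 3885 = -3963336608/67 + 3885 = -3963076313/67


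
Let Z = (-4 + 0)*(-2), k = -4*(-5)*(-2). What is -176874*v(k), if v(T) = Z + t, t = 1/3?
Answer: -1473950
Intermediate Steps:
t = 1/3 ≈ 0.33333
k = -40 (k = 20*(-2) = -40)
Z = 8 (Z = -4*(-2) = 8)
v(T) = 25/3 (v(T) = 8 + 1/3 = 25/3)
-176874*v(k) = -176874*25/3 = -1473950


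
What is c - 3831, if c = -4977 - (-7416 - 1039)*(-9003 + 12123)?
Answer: 26370792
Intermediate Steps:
c = 26374623 (c = -4977 - (-8455)*3120 = -4977 - 1*(-26379600) = -4977 + 26379600 = 26374623)
c - 3831 = 26374623 - 3831 = 26370792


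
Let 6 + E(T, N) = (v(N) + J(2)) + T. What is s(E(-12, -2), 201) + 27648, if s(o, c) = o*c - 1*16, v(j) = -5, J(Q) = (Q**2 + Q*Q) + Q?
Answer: 25019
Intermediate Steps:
J(Q) = Q + 2*Q**2 (J(Q) = (Q**2 + Q**2) + Q = 2*Q**2 + Q = Q + 2*Q**2)
E(T, N) = -1 + T (E(T, N) = -6 + ((-5 + 2*(1 + 2*2)) + T) = -6 + ((-5 + 2*(1 + 4)) + T) = -6 + ((-5 + 2*5) + T) = -6 + ((-5 + 10) + T) = -6 + (5 + T) = -1 + T)
s(o, c) = -16 + c*o (s(o, c) = c*o - 16 = -16 + c*o)
s(E(-12, -2), 201) + 27648 = (-16 + 201*(-1 - 12)) + 27648 = (-16 + 201*(-13)) + 27648 = (-16 - 2613) + 27648 = -2629 + 27648 = 25019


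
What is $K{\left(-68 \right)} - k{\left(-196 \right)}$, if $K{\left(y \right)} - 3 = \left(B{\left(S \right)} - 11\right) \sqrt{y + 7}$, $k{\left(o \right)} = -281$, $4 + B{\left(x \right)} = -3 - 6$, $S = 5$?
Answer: $284 - 24 i \sqrt{61} \approx 284.0 - 187.45 i$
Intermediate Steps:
$B{\left(x \right)} = -13$ ($B{\left(x \right)} = -4 - 9 = -13$)
$K{\left(y \right)} = 3 - 24 \sqrt{7 + y}$ ($K{\left(y \right)} = 3 + \left(-13 - 11\right) \sqrt{y + 7} = 3 - 24 \sqrt{7 + y}$)
$K{\left(-68 \right)} - k{\left(-196 \right)} = \left(3 - 24 \sqrt{7 - 68}\right) - -281 = \left(3 - 24 \sqrt{-61}\right) + 281 = \left(3 - 24 i \sqrt{61}\right) + 281 = 284 - 24 i \sqrt{61}$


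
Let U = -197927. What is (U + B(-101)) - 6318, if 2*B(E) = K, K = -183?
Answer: -408673/2 ≈ -2.0434e+5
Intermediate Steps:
B(E) = -183/2 (B(E) = (1/2)*(-183) = -183/2)
(U + B(-101)) - 6318 = (-197927 - 183/2) - 6318 = -396037/2 - 6318 = -408673/2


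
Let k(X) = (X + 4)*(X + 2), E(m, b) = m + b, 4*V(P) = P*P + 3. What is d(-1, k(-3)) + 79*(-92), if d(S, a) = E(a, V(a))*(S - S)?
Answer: -7268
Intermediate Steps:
V(P) = ¾ + P²/4 (V(P) = (P*P + 3)/4 = (P² + 3)/4 = (3 + P²)/4 = ¾ + P²/4)
E(m, b) = b + m
k(X) = (2 + X)*(4 + X) (k(X) = (4 + X)*(2 + X) = (2 + X)*(4 + X))
d(S, a) = 0 (d(S, a) = ((¾ + a²/4) + a)*(S - S) = (¾ + a + a²/4)*0 = 0)
d(-1, k(-3)) + 79*(-92) = 0 + 79*(-92) = 0 - 7268 = -7268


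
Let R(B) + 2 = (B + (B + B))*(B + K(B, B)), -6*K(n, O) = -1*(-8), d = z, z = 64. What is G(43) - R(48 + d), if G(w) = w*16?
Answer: -36494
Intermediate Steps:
d = 64
G(w) = 16*w
K(n, O) = -4/3 (K(n, O) = -(-1)*(-8)/6 = -1/6*8 = -4/3)
R(B) = -2 + 3*B*(-4/3 + B) (R(B) = -2 + (B + (B + B))*(B - 4/3) = -2 + (B + 2*B)*(-4/3 + B) = -2 + (3*B)*(-4/3 + B) = -2 + 3*B*(-4/3 + B))
G(43) - R(48 + d) = 16*43 - (-2 - 4*(48 + 64) + 3*(48 + 64)**2) = 688 - (-2 - 4*112 + 3*112**2) = 688 - (-2 - 448 + 3*12544) = 688 - (-2 - 448 + 37632) = 688 - 1*37182 = 688 - 37182 = -36494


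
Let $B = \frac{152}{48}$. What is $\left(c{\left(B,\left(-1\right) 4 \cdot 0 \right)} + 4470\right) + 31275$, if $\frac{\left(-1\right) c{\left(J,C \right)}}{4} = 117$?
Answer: $35277$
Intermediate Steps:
$B = \frac{19}{6}$ ($B = 152 \cdot \frac{1}{48} = \frac{19}{6} \approx 3.1667$)
$c{\left(J,C \right)} = -468$ ($c{\left(J,C \right)} = \left(-4\right) 117 = -468$)
$\left(c{\left(B,\left(-1\right) 4 \cdot 0 \right)} + 4470\right) + 31275 = \left(-468 + 4470\right) + 31275 = 4002 + 31275 = 35277$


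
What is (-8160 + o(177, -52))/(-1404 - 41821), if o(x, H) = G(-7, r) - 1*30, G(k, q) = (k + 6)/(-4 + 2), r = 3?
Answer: 16379/86450 ≈ 0.18946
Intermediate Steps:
G(k, q) = -3 - k/2 (G(k, q) = (6 + k)/(-2) = (6 + k)*(-½) = -3 - k/2)
o(x, H) = -59/2 (o(x, H) = (-3 - ½*(-7)) - 1*30 = (-3 + 7/2) - 30 = ½ - 30 = -59/2)
(-8160 + o(177, -52))/(-1404 - 41821) = (-8160 - 59/2)/(-1404 - 41821) = -16379/2/(-43225) = -16379/2*(-1/43225) = 16379/86450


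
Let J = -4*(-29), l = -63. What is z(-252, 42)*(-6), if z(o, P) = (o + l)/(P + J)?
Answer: 945/79 ≈ 11.962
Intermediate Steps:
J = 116
z(o, P) = (-63 + o)/(116 + P) (z(o, P) = (o - 63)/(P + 116) = (-63 + o)/(116 + P))
z(-252, 42)*(-6) = ((-63 - 252)/(116 + 42))*(-6) = (-315/158)*(-6) = ((1/158)*(-315))*(-6) = -315/158*(-6) = 945/79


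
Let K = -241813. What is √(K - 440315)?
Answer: 12*I*√4737 ≈ 825.91*I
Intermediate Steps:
√(K - 440315) = √(-241813 - 440315) = √(-682128) = 12*I*√4737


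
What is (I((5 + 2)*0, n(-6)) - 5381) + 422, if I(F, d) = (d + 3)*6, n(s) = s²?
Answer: -4725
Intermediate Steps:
I(F, d) = 18 + 6*d (I(F, d) = (3 + d)*6 = 18 + 6*d)
(I((5 + 2)*0, n(-6)) - 5381) + 422 = ((18 + 6*(-6)²) - 5381) + 422 = ((18 + 6*36) - 5381) + 422 = ((18 + 216) - 5381) + 422 = (234 - 5381) + 422 = -5147 + 422 = -4725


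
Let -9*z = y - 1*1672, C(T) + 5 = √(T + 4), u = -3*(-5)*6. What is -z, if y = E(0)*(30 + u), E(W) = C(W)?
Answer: -2032/9 ≈ -225.78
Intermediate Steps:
u = 90 (u = 15*6 = 90)
C(T) = -5 + √(4 + T) (C(T) = -5 + √(T + 4) = -5 + √(4 + T))
E(W) = -5 + √(4 + W)
y = -360 (y = (-5 + √(4 + 0))*(30 + 90) = (-5 + √4)*120 = (-5 + 2)*120 = -3*120 = -360)
z = 2032/9 (z = -(-360 - 1*1672)/9 = -(-360 - 1672)/9 = -⅑*(-2032) = 2032/9 ≈ 225.78)
-z = -1*2032/9 = -2032/9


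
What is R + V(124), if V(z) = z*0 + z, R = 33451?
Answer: 33575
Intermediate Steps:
V(z) = z (V(z) = 0 + z = z)
R + V(124) = 33451 + 124 = 33575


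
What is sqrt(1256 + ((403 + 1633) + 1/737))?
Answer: sqrt(1788113085)/737 ≈ 57.376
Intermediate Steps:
sqrt(1256 + ((403 + 1633) + 1/737)) = sqrt(1256 + (2036 + 1/737)) = sqrt(1256 + 1500533/737) = sqrt(2426205/737) = sqrt(1788113085)/737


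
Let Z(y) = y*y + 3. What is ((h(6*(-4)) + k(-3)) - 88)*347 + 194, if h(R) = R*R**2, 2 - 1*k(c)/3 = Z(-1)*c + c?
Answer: -4809573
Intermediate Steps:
Z(y) = 3 + y**2 (Z(y) = y**2 + 3 = 3 + y**2)
k(c) = 6 - 15*c (k(c) = 6 - 3*((3 + (-1)**2)*c + c) = 6 - 3*((3 + 1)*c + c) = 6 - 3*(4*c + c) = 6 - 15*c)
h(R) = R**3
((h(6*(-4)) + k(-3)) - 88)*347 + 194 = (((6*(-4))**3 + (6 - 15*(-3))) - 88)*347 + 194 = (((-24)**3 + (6 + 45)) - 88)*347 + 194 = ((-13824 + 51) - 88)*347 + 194 = (-13773 - 88)*347 + 194 = -13861*347 + 194 = -4809767 + 194 = -4809573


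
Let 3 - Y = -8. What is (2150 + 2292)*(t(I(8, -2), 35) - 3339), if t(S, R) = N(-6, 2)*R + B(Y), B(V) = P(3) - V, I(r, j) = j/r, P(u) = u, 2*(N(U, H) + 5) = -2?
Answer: -15800194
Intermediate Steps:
N(U, H) = -6 (N(U, H) = -5 + (1/2)*(-2) = -5 - 1 = -6)
Y = 11 (Y = 3 - 1*(-8) = 3 + 8 = 11)
B(V) = 3 - V
t(S, R) = -8 - 6*R (t(S, R) = -6*R + (3 - 1*11) = -6*R + (3 - 11) = -6*R - 8 = -8 - 6*R)
(2150 + 2292)*(t(I(8, -2), 35) - 3339) = (2150 + 2292)*((-8 - 6*35) - 3339) = 4442*((-8 - 210) - 3339) = 4442*(-218 - 3339) = 4442*(-3557) = -15800194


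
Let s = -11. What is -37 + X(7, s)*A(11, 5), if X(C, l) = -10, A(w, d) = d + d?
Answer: -137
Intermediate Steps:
A(w, d) = 2*d
-37 + X(7, s)*A(11, 5) = -37 - 20*5 = -37 - 10*10 = -37 - 100 = -137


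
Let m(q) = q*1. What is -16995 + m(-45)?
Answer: -17040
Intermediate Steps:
m(q) = q
-16995 + m(-45) = -16995 - 45 = -17040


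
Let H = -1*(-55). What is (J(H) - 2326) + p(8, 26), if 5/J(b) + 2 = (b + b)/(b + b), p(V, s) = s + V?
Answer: -2297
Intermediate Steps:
p(V, s) = V + s
H = 55
J(b) = -5 (J(b) = 5/(-2 + (b + b)/(b + b)) = 5/(-2 + (2*b)/((2*b))) = 5/(-2 + (2*b)*(1/(2*b))) = 5/(-2 + 1) = 5/(-1) = 5*(-1) = -5)
(J(H) - 2326) + p(8, 26) = (-5 - 2326) + (8 + 26) = -2331 + 34 = -2297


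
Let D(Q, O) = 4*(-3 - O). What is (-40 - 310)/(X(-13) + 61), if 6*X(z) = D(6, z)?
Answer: -150/29 ≈ -5.1724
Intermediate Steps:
D(Q, O) = -12 - 4*O
X(z) = -2 - 2*z/3 (X(z) = (-12 - 4*z)/6 = -2 - 2*z/3)
(-40 - 310)/(X(-13) + 61) = (-40 - 310)/((-2 - ⅔*(-13)) + 61) = -350/((-2 + 26/3) + 61) = -350/(20/3 + 61) = -350/203/3 = -350*3/203 = -150/29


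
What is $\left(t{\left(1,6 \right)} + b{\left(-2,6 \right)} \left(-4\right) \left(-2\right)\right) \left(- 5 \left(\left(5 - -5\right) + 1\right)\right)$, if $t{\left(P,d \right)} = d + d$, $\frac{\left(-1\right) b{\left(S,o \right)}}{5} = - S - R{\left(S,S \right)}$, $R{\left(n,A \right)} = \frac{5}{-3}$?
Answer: $\frac{22220}{3} \approx 7406.7$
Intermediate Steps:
$R{\left(n,A \right)} = - \frac{5}{3}$ ($R{\left(n,A \right)} = 5 \left(- \frac{1}{3}\right) = - \frac{5}{3}$)
$b{\left(S,o \right)} = - \frac{25}{3} + 5 S$ ($b{\left(S,o \right)} = - 5 \left(- S - - \frac{5}{3}\right) = - 5 \left(- S + \frac{5}{3}\right) = - 5 \left(\frac{5}{3} - S\right) = - \frac{25}{3} + 5 S$)
$t{\left(P,d \right)} = 2 d$
$\left(t{\left(1,6 \right)} + b{\left(-2,6 \right)} \left(-4\right) \left(-2\right)\right) \left(- 5 \left(\left(5 - -5\right) + 1\right)\right) = \left(2 \cdot 6 + \left(- \frac{25}{3} + 5 \left(-2\right)\right) \left(-4\right) \left(-2\right)\right) \left(- 5 \left(\left(5 - -5\right) + 1\right)\right) = \left(12 + \left(- \frac{25}{3} - 10\right) \left(-4\right) \left(-2\right)\right) \left(- 5 \left(\left(5 + 5\right) + 1\right)\right) = \left(12 + \left(- \frac{55}{3}\right) \left(-4\right) \left(-2\right)\right) \left(- 5 \left(10 + 1\right)\right) = \left(12 + \frac{220}{3} \left(-2\right)\right) \left(\left(-5\right) 11\right) = \left(12 - \frac{440}{3}\right) \left(-55\right) = \left(- \frac{404}{3}\right) \left(-55\right) = \frac{22220}{3}$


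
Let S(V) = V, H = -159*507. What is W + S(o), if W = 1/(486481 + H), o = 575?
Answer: 233374101/405868 ≈ 575.00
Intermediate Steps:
H = -80613
W = 1/405868 (W = 1/(486481 - 80613) = 1/405868 ≈ 2.4639e-6)
W + S(o) = 1/405868 + 575 = 233374101/405868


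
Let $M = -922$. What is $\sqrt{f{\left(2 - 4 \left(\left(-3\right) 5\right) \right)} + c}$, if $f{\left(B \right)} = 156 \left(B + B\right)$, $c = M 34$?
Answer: $2 i \sqrt{3001} \approx 109.56 i$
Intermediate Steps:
$c = -31348$ ($c = \left(-922\right) 34 = -31348$)
$f{\left(B \right)} = 312 B$ ($f{\left(B \right)} = 156 \cdot 2 B = 312 B$)
$\sqrt{f{\left(2 - 4 \left(\left(-3\right) 5\right) \right)} + c} = \sqrt{312 \left(2 - 4 \left(\left(-3\right) 5\right)\right) - 31348} = \sqrt{312 \left(2 - -60\right) - 31348} = \sqrt{312 \left(2 + 60\right) - 31348} = \sqrt{312 \cdot 62 - 31348} = \sqrt{19344 - 31348} = \sqrt{-12004} = 2 i \sqrt{3001}$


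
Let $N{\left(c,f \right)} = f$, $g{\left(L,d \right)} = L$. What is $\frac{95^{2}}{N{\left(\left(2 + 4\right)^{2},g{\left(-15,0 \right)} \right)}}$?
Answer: $- \frac{1805}{3} \approx -601.67$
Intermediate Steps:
$\frac{95^{2}}{N{\left(\left(2 + 4\right)^{2},g{\left(-15,0 \right)} \right)}} = \frac{95^{2}}{-15} = 9025 \left(- \frac{1}{15}\right) = - \frac{1805}{3}$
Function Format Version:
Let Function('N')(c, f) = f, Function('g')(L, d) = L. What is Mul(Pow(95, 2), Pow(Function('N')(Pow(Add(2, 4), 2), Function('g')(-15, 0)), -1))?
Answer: Rational(-1805, 3) ≈ -601.67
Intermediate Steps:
Mul(Pow(95, 2), Pow(Function('N')(Pow(Add(2, 4), 2), Function('g')(-15, 0)), -1)) = Mul(Pow(95, 2), Pow(-15, -1)) = Mul(9025, Rational(-1, 15)) = Rational(-1805, 3)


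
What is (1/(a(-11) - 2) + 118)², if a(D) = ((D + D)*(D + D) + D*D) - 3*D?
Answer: 5632352401/404496 ≈ 13924.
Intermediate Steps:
a(D) = -3*D + 5*D² (a(D) = ((2*D)*(2*D) + D²) - 3*D = (4*D² + D²) - 3*D = 5*D² - 3*D = -3*D + 5*D²)
(1/(a(-11) - 2) + 118)² = (1/(-11*(-3 + 5*(-11)) - 2) + 118)² = (1/(-11*(-3 - 55) - 2) + 118)² = (1/(-11*(-58) - 2) + 118)² = (1/(638 - 2) + 118)² = (1/636 + 118)² = (75049/636)² = 5632352401/404496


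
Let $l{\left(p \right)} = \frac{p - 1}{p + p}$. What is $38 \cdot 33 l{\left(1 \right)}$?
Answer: $0$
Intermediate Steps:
$l{\left(p \right)} = \frac{-1 + p}{2 p}$
$38 \cdot 33 l{\left(1 \right)} = 38 \cdot 33 \frac{-1 + 1}{2 \cdot 1} = 1254 \cdot \frac{1}{2} \cdot 1 \cdot 0 = 1254 \cdot 0 = 0$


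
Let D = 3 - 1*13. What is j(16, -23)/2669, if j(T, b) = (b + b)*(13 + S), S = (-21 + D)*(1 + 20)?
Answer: 29348/2669 ≈ 10.996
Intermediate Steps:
D = -10 (D = 3 - 13 = -10)
S = -651 (S = (-21 - 10)*(1 + 20) = -31*21 = -651)
j(T, b) = -1276*b (j(T, b) = (b + b)*(13 - 651) = (2*b)*(-638) = -1276*b)
j(16, -23)/2669 = -1276*(-23)/2669 = 29348*(1/2669) = 29348/2669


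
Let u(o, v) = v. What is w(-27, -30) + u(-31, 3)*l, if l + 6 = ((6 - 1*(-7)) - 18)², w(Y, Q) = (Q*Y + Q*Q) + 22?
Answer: 1789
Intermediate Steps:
w(Y, Q) = 22 + Q² + Q*Y (w(Y, Q) = (Q*Y + Q²) + 22 = (Q² + Q*Y) + 22 = 22 + Q² + Q*Y)
l = 19 (l = -6 + ((6 - 1*(-7)) - 18)² = -6 + ((6 + 7) - 18)² = -6 + (13 - 18)² = -6 + (-5)² = -6 + 25 = 19)
w(-27, -30) + u(-31, 3)*l = (22 + (-30)² - 30*(-27)) + 3*19 = (22 + 900 + 810) + 57 = 1732 + 57 = 1789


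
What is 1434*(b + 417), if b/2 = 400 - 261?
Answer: 996630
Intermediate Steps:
b = 278 (b = 2*(400 - 261) = 2*139 = 278)
1434*(b + 417) = 1434*(278 + 417) = 1434*695 = 996630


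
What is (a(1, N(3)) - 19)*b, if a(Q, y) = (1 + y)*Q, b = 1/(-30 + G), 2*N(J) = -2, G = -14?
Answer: 19/44 ≈ 0.43182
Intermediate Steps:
N(J) = -1 (N(J) = (½)*(-2) = -1)
b = -1/44 (b = 1/(-30 - 14) = 1/(-44) = -1/44 ≈ -0.022727)
a(Q, y) = Q*(1 + y)
(a(1, N(3)) - 19)*b = (1*(1 - 1) - 19)*(-1/44) = (1*0 - 19)*(-1/44) = (0 - 19)*(-1/44) = -19*(-1/44) = 19/44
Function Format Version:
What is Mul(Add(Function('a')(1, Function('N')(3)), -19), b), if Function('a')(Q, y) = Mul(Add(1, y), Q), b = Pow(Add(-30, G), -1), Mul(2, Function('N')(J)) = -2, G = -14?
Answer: Rational(19, 44) ≈ 0.43182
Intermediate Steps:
Function('N')(J) = -1 (Function('N')(J) = Mul(Rational(1, 2), -2) = -1)
b = Rational(-1, 44) (b = Pow(Add(-30, -14), -1) = Pow(-44, -1) = Rational(-1, 44) ≈ -0.022727)
Function('a')(Q, y) = Mul(Q, Add(1, y))
Mul(Add(Function('a')(1, Function('N')(3)), -19), b) = Mul(Add(Mul(1, Add(1, -1)), -19), Rational(-1, 44)) = Mul(Add(Mul(1, 0), -19), Rational(-1, 44)) = Mul(Add(0, -19), Rational(-1, 44)) = Mul(-19, Rational(-1, 44)) = Rational(19, 44)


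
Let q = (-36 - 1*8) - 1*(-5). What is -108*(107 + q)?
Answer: -7344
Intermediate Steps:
q = -39 (q = (-36 - 8) + 5 = -44 + 5 = -39)
-108*(107 + q) = -108*(107 - 39) = -108*68 = -7344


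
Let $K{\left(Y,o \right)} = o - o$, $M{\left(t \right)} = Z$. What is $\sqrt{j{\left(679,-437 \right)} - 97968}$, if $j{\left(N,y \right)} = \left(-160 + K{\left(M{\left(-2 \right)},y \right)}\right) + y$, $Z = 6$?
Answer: $i \sqrt{98565} \approx 313.95 i$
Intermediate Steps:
$M{\left(t \right)} = 6$
$K{\left(Y,o \right)} = 0$
$j{\left(N,y \right)} = -160 + y$ ($j{\left(N,y \right)} = \left(-160 + 0\right) + y = -160 + y$)
$\sqrt{j{\left(679,-437 \right)} - 97968} = \sqrt{\left(-160 - 437\right) - 97968} = \sqrt{-597 - 97968} = \sqrt{-98565} = i \sqrt{98565}$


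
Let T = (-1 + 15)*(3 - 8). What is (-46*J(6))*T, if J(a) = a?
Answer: 19320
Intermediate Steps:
T = -70 (T = 14*(-5) = -70)
(-46*J(6))*T = -46*6*(-70) = -276*(-70) = 19320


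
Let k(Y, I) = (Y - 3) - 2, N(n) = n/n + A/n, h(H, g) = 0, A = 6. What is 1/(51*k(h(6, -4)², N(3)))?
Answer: -1/255 ≈ -0.0039216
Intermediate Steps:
N(n) = 1 + 6/n (N(n) = n/n + 6/n = 1 + 6/n)
k(Y, I) = -5 + Y (k(Y, I) = (-3 + Y) - 2 = -5 + Y)
1/(51*k(h(6, -4)², N(3))) = 1/(51*(-5 + 0²)) = 1/(51*(-5 + 0)) = 1/(51*(-5)) = 1/(-255) = -1/255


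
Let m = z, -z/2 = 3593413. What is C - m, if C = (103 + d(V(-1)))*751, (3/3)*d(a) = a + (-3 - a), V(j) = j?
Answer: 7261926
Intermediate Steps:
d(a) = -3 (d(a) = a + (-3 - a) = -3)
z = -7186826 (z = -2*3593413 = -7186826)
m = -7186826
C = 75100 (C = (103 - 3)*751 = 100*751 = 75100)
C - m = 75100 - 1*(-7186826) = 75100 + 7186826 = 7261926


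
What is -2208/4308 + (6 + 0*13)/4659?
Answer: -285034/557527 ≈ -0.51125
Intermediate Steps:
-2208/4308 + (6 + 0*13)/4659 = -2208*1/4308 + (6 + 0)*(1/4659) = -184/359 + 6*(1/4659) = -184/359 + 2/1553 = -285034/557527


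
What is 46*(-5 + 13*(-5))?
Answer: -3220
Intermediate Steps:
46*(-5 + 13*(-5)) = 46*(-5 - 65) = 46*(-70) = -3220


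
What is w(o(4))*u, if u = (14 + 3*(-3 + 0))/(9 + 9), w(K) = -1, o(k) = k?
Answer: -5/18 ≈ -0.27778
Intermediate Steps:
u = 5/18 (u = (14 + 3*(-3))/18 = (14 - 9)*(1/18) = 5*(1/18) = 5/18 ≈ 0.27778)
w(o(4))*u = -1*5/18 = -5/18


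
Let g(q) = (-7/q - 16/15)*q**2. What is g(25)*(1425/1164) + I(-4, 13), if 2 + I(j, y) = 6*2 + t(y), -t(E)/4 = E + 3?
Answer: -1262231/1164 ≈ -1084.4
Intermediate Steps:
t(E) = -12 - 4*E (t(E) = -4*(E + 3) = -4*(3 + E) = -12 - 4*E)
g(q) = q**2*(-16/15 - 7/q) (g(q) = (-7/q - 16*1/15)*q**2 = (-7/q - 16/15)*q**2 = (-16/15 - 7/q)*q**2 = q**2*(-16/15 - 7/q))
I(j, y) = -2 - 4*y (I(j, y) = -2 + (6*2 + (-12 - 4*y)) = -2 + (12 + (-12 - 4*y)) = -2 - 4*y)
g(25)*(1425/1164) + I(-4, 13) = (-1/15*25*(105 + 16*25))*(1425/1164) + (-2 - 4*13) = (-1/15*25*(105 + 400))*(1425*(1/1164)) + (-2 - 52) = -1/15*25*505*(475/388) - 54 = -2525/3*475/388 - 54 = -1199375/1164 - 54 = -1262231/1164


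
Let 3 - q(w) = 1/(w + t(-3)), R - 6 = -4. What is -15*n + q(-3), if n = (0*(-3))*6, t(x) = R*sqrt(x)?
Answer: 22/7 + 2*I*sqrt(3)/21 ≈ 3.1429 + 0.16496*I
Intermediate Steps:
R = 2 (R = 6 - 4 = 2)
t(x) = 2*sqrt(x)
q(w) = 3 - 1/(w + 2*I*sqrt(3)) (q(w) = 3 - 1/(w + 2*sqrt(-3)) = 3 - 1/(w + 2*(I*sqrt(3))) = 3 - 1/(w + 2*I*sqrt(3)))
n = 0 (n = 0*6 = 0)
-15*n + q(-3) = -15*0 + (-1 + 3*(-3) + 6*I*sqrt(3))/(-3 + 2*I*sqrt(3)) = 0 + (-1 - 9 + 6*I*sqrt(3))/(-3 + 2*I*sqrt(3)) = 0 + (-10 + 6*I*sqrt(3))/(-3 + 2*I*sqrt(3)) = (-10 + 6*I*sqrt(3))/(-3 + 2*I*sqrt(3))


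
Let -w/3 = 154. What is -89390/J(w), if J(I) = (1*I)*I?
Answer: -6385/15246 ≈ -0.41880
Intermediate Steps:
w = -462 (w = -3*154 = -462)
J(I) = I**2 (J(I) = I*I = I**2)
-89390/J(w) = -89390/((-462)**2) = -89390/213444 = -89390*1/213444 = -6385/15246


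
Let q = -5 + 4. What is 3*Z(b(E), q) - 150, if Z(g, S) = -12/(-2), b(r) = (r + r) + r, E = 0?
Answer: -132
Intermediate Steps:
q = -1
b(r) = 3*r (b(r) = 2*r + r = 3*r)
Z(g, S) = 6 (Z(g, S) = -12*(-½) = 6)
3*Z(b(E), q) - 150 = 3*6 - 150 = 18 - 150 = -132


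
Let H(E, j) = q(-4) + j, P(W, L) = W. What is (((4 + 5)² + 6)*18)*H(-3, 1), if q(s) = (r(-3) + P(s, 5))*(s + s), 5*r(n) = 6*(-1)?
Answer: 333558/5 ≈ 66712.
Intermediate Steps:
r(n) = -6/5 (r(n) = (6*(-1))/5 = (⅕)*(-6) = -6/5)
q(s) = 2*s*(-6/5 + s) (q(s) = (-6/5 + s)*(s + s) = (-6/5 + s)*(2*s) = 2*s*(-6/5 + s))
H(E, j) = 208/5 + j (H(E, j) = (⅖)*(-4)*(-6 + 5*(-4)) + j = (⅖)*(-4)*(-6 - 20) + j = (⅖)*(-4)*(-26) + j = 208/5 + j)
(((4 + 5)² + 6)*18)*H(-3, 1) = (((4 + 5)² + 6)*18)*(208/5 + 1) = ((9² + 6)*18)*(213/5) = ((81 + 6)*18)*(213/5) = (87*18)*(213/5) = 1566*(213/5) = 333558/5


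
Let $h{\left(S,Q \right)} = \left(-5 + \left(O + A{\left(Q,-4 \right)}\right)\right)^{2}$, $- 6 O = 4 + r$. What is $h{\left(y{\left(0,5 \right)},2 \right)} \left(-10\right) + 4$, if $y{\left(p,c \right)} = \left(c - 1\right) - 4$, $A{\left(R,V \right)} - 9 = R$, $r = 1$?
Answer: $- \frac{4733}{18} \approx -262.94$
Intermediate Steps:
$A{\left(R,V \right)} = 9 + R$
$O = - \frac{5}{6}$ ($O = - \frac{4 + 1}{6} = \left(- \frac{1}{6}\right) 5 = - \frac{5}{6} \approx -0.83333$)
$y{\left(p,c \right)} = -5 + c$ ($y{\left(p,c \right)} = \left(-1 + c\right) - 4 = -5 + c$)
$h{\left(S,Q \right)} = \left(\frac{19}{6} + Q\right)^{2}$ ($h{\left(S,Q \right)} = \left(-5 + \left(- \frac{5}{6} + \left(9 + Q\right)\right)\right)^{2} = \left(-5 + \left(\frac{49}{6} + Q\right)\right)^{2} = \left(\frac{19}{6} + Q\right)^{2}$)
$h{\left(y{\left(0,5 \right)},2 \right)} \left(-10\right) + 4 = \frac{\left(19 + 6 \cdot 2\right)^{2}}{36} \left(-10\right) + 4 = \frac{\left(19 + 12\right)^{2}}{36} \left(-10\right) + 4 = \frac{31^{2}}{36} \left(-10\right) + 4 = \frac{1}{36} \cdot 961 \left(-10\right) + 4 = \frac{961}{36} \left(-10\right) + 4 = - \frac{4805}{18} + 4 = - \frac{4733}{18}$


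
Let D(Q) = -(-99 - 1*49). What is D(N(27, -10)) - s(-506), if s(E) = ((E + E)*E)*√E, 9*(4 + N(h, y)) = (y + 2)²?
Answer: 148 - 512072*I*√506 ≈ 148.0 - 1.1519e+7*I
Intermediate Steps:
N(h, y) = -4 + (2 + y)²/9 (N(h, y) = -4 + (y + 2)²/9 = -4 + (2 + y)²/9)
s(E) = 2*E^(5/2) (s(E) = ((2*E)*E)*√E = (2*E²)*√E = 2*E^(5/2))
D(Q) = 148 (D(Q) = -(-99 - 49) = -1*(-148) = 148)
D(N(27, -10)) - s(-506) = 148 - 2*(-506)^(5/2) = 148 - 2*256036*I*√506 = 148 - 512072*I*√506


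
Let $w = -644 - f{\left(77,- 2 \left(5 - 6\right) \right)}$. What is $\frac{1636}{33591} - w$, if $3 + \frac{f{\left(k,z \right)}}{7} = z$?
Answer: $\frac{21399103}{33591} \approx 637.05$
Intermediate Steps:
$f{\left(k,z \right)} = -21 + 7 z$
$w = -637$ ($w = -644 - \left(-21 + 7 \left(- 2 \left(5 - 6\right)\right)\right) = -644 - \left(-21 + 7 \left(\left(-2\right) \left(-1\right)\right)\right) = -644 - \left(-21 + 7 \cdot 2\right) = -644 - \left(-21 + 14\right) = -644 - -7 = -644 + 7 = -637$)
$\frac{1636}{33591} - w = \frac{1636}{33591} - -637 = 1636 \cdot \frac{1}{33591} + 637 = \frac{1636}{33591} + 637 = \frac{21399103}{33591}$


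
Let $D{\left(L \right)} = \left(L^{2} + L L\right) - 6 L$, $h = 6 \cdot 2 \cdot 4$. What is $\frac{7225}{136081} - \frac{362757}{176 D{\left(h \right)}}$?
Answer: $- \frac{1329424949}{3135306240} \approx -0.42402$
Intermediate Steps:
$h = 48$ ($h = 12 \cdot 4 = 48$)
$D{\left(L \right)} = - 6 L + 2 L^{2}$ ($D{\left(L \right)} = \left(L^{2} + L^{2}\right) - 6 L = 2 L^{2} - 6 L = - 6 L + 2 L^{2}$)
$\frac{7225}{136081} - \frac{362757}{176 D{\left(h \right)}} = \frac{7225}{136081} - \frac{362757}{176 \cdot 2 \cdot 48 \left(-3 + 48\right)} = 7225 \cdot \frac{1}{136081} - \frac{362757}{176 \cdot 2 \cdot 48 \cdot 45} = \frac{7225}{136081} - \frac{362757}{176 \cdot 4320} = \frac{7225}{136081} - \frac{362757}{760320} = \frac{7225}{136081} - \frac{120919}{253440} = - \frac{1329424949}{3135306240}$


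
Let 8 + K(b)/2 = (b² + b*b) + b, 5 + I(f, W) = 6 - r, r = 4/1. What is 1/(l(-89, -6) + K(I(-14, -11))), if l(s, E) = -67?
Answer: -1/53 ≈ -0.018868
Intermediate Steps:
r = 4 (r = 4*1 = 4)
I(f, W) = -3 (I(f, W) = -5 + (6 - 1*4) = -5 + (6 - 4) = -5 + 2 = -3)
K(b) = -16 + 2*b + 4*b² (K(b) = -16 + 2*((b² + b*b) + b) = -16 + 2*((b² + b²) + b) = -16 + 2*(2*b² + b) = -16 + 2*(b + 2*b²) = -16 + (2*b + 4*b²) = -16 + 2*b + 4*b²)
1/(l(-89, -6) + K(I(-14, -11))) = 1/(-67 + (-16 + 2*(-3) + 4*(-3)²)) = 1/(-67 + (-16 - 6 + 4*9)) = 1/(-67 + (-16 - 6 + 36)) = 1/(-67 + 14) = 1/(-53) = -1/53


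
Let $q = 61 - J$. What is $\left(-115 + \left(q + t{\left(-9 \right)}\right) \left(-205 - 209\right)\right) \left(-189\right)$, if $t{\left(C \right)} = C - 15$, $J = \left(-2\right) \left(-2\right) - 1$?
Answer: $2682099$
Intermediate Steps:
$J = 3$ ($J = 4 - 1 = 3$)
$q = 58$ ($q = 61 - 3 = 58$)
$t{\left(C \right)} = -15 + C$
$\left(-115 + \left(q + t{\left(-9 \right)}\right) \left(-205 - 209\right)\right) \left(-189\right) = \left(-115 + \left(58 - 24\right) \left(-205 - 209\right)\right) \left(-189\right) = \left(-115 + \left(58 - 24\right) \left(-414\right)\right) \left(-189\right) = \left(-115 + 34 \left(-414\right)\right) \left(-189\right) = \left(-115 - 14076\right) \left(-189\right) = \left(-14191\right) \left(-189\right) = 2682099$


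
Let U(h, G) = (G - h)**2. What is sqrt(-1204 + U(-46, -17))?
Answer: 11*I*sqrt(3) ≈ 19.053*I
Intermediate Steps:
sqrt(-1204 + U(-46, -17)) = sqrt(-1204 + (-17 - 1*(-46))**2) = sqrt(-1204 + (-17 + 46)**2) = sqrt(-1204 + 29**2) = sqrt(-1204 + 841) = sqrt(-363) = 11*I*sqrt(3)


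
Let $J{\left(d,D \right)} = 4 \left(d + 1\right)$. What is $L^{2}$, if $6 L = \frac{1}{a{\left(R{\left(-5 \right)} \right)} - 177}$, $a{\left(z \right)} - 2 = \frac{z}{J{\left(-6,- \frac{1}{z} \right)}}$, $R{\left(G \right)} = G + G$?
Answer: $\frac{1}{1096209} \approx 9.1224 \cdot 10^{-7}$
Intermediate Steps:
$R{\left(G \right)} = 2 G$
$J{\left(d,D \right)} = 4 + 4 d$ ($J{\left(d,D \right)} = 4 \left(1 + d\right) = 4 + 4 d$)
$a{\left(z \right)} = 2 - \frac{z}{20}$ ($a{\left(z \right)} = 2 + \frac{z}{4 + 4 \left(-6\right)} = 2 + \frac{z}{4 - 24} = 2 + \frac{z}{-20} = 2 + z \left(- \frac{1}{20}\right) = 2 - \frac{z}{20}$)
$L = - \frac{1}{1047}$ ($L = \frac{1}{6 \left(\left(2 - \frac{2 \left(-5\right)}{20}\right) - 177\right)} = \frac{1}{6 \left(\left(2 - - \frac{1}{2}\right) - 177\right)} = \frac{1}{6 \left(\left(2 + \frac{1}{2}\right) - 177\right)} = \frac{1}{6 \left(\frac{5}{2} - 177\right)} = \frac{1}{6 \left(- \frac{349}{2}\right)} = \frac{1}{6} \left(- \frac{2}{349}\right) = - \frac{1}{1047} \approx -0.00095511$)
$L^{2} = \left(- \frac{1}{1047}\right)^{2} = \frac{1}{1096209}$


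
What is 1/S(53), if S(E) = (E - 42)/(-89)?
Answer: -89/11 ≈ -8.0909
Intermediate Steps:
S(E) = 42/89 - E/89 (S(E) = (-42 + E)*(-1/89) = 42/89 - E/89)
1/S(53) = 1/(42/89 - 1/89*53) = 1/(42/89 - 53/89) = 1/(-11/89) = -89/11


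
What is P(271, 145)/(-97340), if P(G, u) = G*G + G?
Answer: -18428/24335 ≈ -0.75726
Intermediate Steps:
P(G, u) = G + G**2 (P(G, u) = G**2 + G = G + G**2)
P(271, 145)/(-97340) = (271*(1 + 271))/(-97340) = (271*272)*(-1/97340) = 73712*(-1/97340) = -18428/24335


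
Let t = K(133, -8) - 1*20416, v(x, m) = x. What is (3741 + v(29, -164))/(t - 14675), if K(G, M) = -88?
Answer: -3770/35179 ≈ -0.10717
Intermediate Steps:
t = -20504 (t = -88 - 1*20416 = -88 - 20416 = -20504)
(3741 + v(29, -164))/(t - 14675) = (3741 + 29)/(-20504 - 14675) = 3770/(-35179) = 3770*(-1/35179) = -3770/35179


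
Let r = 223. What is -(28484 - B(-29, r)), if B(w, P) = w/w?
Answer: -28483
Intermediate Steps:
B(w, P) = 1
-(28484 - B(-29, r)) = -(28484 - 1*1) = -(28484 - 1) = -1*28483 = -28483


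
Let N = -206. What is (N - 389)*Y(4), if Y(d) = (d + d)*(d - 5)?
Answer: 4760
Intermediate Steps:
Y(d) = 2*d*(-5 + d) (Y(d) = (2*d)*(-5 + d) = 2*d*(-5 + d))
(N - 389)*Y(4) = (-206 - 389)*(2*4*(-5 + 4)) = -1190*4*(-1) = -595*(-8) = 4760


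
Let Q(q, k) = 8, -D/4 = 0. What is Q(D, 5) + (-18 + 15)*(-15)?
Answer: 53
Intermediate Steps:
D = 0 (D = -4*0 = 0)
Q(D, 5) + (-18 + 15)*(-15) = 8 + (-18 + 15)*(-15) = 8 - 3*(-15) = 8 + 45 = 53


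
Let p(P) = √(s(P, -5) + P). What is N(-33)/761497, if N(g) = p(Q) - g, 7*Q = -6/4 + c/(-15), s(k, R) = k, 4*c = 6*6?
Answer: 3/69227 + I*√15/3807485 ≈ 4.3336e-5 + 1.0172e-6*I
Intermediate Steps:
c = 9 (c = (6*6)/4 = (¼)*36 = 9)
Q = -3/10 (Q = (-6/4 + 9/(-15))/7 = (-6*¼ + 9*(-1/15))/7 = (-3/2 - ⅗)/7 = (⅐)*(-21/10) = -3/10 ≈ -0.30000)
p(P) = √2*√P (p(P) = √(P + P) = √(2*P) = √2*√P)
N(g) = -g + I*√15/5 (N(g) = √2*√(-3/10) - g = √2*(I*√30/10) - g = I*√15/5 - g = -g + I*√15/5)
N(-33)/761497 = (-1*(-33) + I*√15/5)/761497 = (33 + I*√15/5)*(1/761497) = 3/69227 + I*√15/3807485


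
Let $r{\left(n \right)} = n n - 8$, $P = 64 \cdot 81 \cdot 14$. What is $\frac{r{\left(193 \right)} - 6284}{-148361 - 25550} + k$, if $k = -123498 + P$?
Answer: $- \frac{8855926899}{173911} \approx -50922.0$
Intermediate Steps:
$P = 72576$ ($P = 5184 \cdot 14 = 72576$)
$r{\left(n \right)} = -8 + n^{2}$ ($r{\left(n \right)} = n^{2} - 8 = -8 + n^{2}$)
$k = -50922$ ($k = -123498 + 72576 = -50922$)
$\frac{r{\left(193 \right)} - 6284}{-148361 - 25550} + k = \frac{\left(-8 + 193^{2}\right) - 6284}{-148361 - 25550} - 50922 = \frac{\left(-8 + 37249\right) - 6284}{-148361 - 25550} - 50922 = \frac{37241 - 6284}{-173911} - 50922 = 30957 \left(- \frac{1}{173911}\right) - 50922 = - \frac{30957}{173911} - 50922 = - \frac{8855926899}{173911}$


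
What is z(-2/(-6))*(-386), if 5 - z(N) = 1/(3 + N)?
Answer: -9071/5 ≈ -1814.2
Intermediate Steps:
z(N) = 5 - 1/(3 + N)
z(-2/(-6))*(-386) = ((14 + 5*(-2/(-6)))/(3 - 2/(-6)))*(-386) = ((14 + 5*(-2*(-1/6)))/(3 - 2*(-1/6)))*(-386) = ((14 + 5*(1/3))/(3 + 1/3))*(-386) = ((14 + 5/3)/(10/3))*(-386) = ((3/10)*(47/3))*(-386) = (47/10)*(-386) = -9071/5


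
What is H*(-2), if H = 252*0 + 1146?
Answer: -2292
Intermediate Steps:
H = 1146 (H = 0 + 1146 = 1146)
H*(-2) = 1146*(-2) = -2292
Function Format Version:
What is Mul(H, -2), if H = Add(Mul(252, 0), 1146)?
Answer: -2292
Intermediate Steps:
H = 1146 (H = Add(0, 1146) = 1146)
Mul(H, -2) = Mul(1146, -2) = -2292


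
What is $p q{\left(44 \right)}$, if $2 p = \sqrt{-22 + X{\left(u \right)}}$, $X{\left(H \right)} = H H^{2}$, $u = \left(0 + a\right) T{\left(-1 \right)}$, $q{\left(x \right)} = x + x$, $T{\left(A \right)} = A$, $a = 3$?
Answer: $308 i \approx 308.0 i$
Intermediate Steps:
$q{\left(x \right)} = 2 x$
$u = -3$ ($u = \left(0 + 3\right) \left(-1\right) = 3 \left(-1\right) = -3$)
$X{\left(H \right)} = H^{3}$
$p = \frac{7 i}{2}$ ($p = \frac{\sqrt{-22 + \left(-3\right)^{3}}}{2} = \frac{\sqrt{-22 - 27}}{2} = \frac{\sqrt{-49}}{2} = \frac{7 i}{2} \approx 3.5 i$)
$p q{\left(44 \right)} = \frac{7 i}{2} \cdot 2 \cdot 44 = \frac{7 i}{2} \cdot 88 = 308 i$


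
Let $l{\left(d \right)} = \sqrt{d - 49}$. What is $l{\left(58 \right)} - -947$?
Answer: $950$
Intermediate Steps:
$l{\left(d \right)} = \sqrt{-49 + d}$
$l{\left(58 \right)} - -947 = \sqrt{-49 + 58} - -947 = \sqrt{9} + 947 = 3 + 947 = 950$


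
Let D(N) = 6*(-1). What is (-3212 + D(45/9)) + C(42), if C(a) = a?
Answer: -3176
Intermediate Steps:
D(N) = -6
(-3212 + D(45/9)) + C(42) = (-3212 - 6) + 42 = -3218 + 42 = -3176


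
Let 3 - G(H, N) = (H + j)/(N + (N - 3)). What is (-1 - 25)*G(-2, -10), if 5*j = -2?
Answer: -8658/115 ≈ -75.287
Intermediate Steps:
j = -⅖ (j = (⅕)*(-2) = -⅖ ≈ -0.40000)
G(H, N) = 3 - (-⅖ + H)/(-3 + 2*N) (G(H, N) = 3 - (H - ⅖)/(N + (N - 3)) = 3 - (-⅖ + H)/(N + (-3 + N)) = 3 - (-⅖ + H)/(-3 + 2*N))
(-1 - 25)*G(-2, -10) = (-1 - 25)*((-43 - 5*(-2) + 30*(-10))/(5*(-3 + 2*(-10)))) = -26*(-43 + 10 - 300)/(5*(-3 - 20)) = -26*(-333)/(5*(-23)) = -26*(-1)*(-333)/(5*23) = -26*333/115 = -8658/115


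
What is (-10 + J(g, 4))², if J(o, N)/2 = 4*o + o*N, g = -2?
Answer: 1764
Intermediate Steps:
J(o, N) = 8*o + 2*N*o (J(o, N) = 2*(4*o + o*N) = 2*(4*o + N*o) = 8*o + 2*N*o)
(-10 + J(g, 4))² = (-10 + 2*(-2)*(4 + 4))² = (-10 + 2*(-2)*8)² = (-10 - 32)² = (-42)² = 1764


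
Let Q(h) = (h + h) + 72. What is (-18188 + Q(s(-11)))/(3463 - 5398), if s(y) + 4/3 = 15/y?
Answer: 598006/63855 ≈ 9.3651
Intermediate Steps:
s(y) = -4/3 + 15/y
Q(h) = 72 + 2*h (Q(h) = 2*h + 72 = 72 + 2*h)
(-18188 + Q(s(-11)))/(3463 - 5398) = (-18188 + (72 + 2*(-4/3 + 15/(-11))))/(3463 - 5398) = (-18188 + (72 + 2*(-4/3 + 15*(-1/11))))/(-1935) = (-18188 + (72 + 2*(-4/3 - 15/11)))*(-1/1935) = (-18188 + (72 + 2*(-89/33)))*(-1/1935) = (-18188 + (72 - 178/33))*(-1/1935) = (-18188 + 2198/33)*(-1/1935) = -598006/33*(-1/1935) = 598006/63855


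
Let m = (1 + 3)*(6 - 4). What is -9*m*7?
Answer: -504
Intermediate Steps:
m = 8 (m = 4*2 = 8)
-9*m*7 = -9*8*7 = -72*7 = -504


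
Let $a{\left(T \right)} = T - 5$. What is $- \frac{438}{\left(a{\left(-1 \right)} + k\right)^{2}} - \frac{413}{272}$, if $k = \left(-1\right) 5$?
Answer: $- \frac{169109}{32912} \approx -5.1382$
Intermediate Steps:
$a{\left(T \right)} = -5 + T$
$k = -5$
$- \frac{438}{\left(a{\left(-1 \right)} + k\right)^{2}} - \frac{413}{272} = - \frac{438}{\left(\left(-5 - 1\right) - 5\right)^{2}} - \frac{413}{272} = - \frac{438}{\left(-6 - 5\right)^{2}} - \frac{413}{272} = - \frac{438}{\left(-11\right)^{2}} - \frac{413}{272} = - \frac{438}{121} - \frac{413}{272} = - \frac{169109}{32912}$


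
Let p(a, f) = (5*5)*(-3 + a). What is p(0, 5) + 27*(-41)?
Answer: -1182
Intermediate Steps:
p(a, f) = -75 + 25*a (p(a, f) = 25*(-3 + a) = -75 + 25*a)
p(0, 5) + 27*(-41) = (-75 + 25*0) + 27*(-41) = (-75 + 0) - 1107 = -75 - 1107 = -1182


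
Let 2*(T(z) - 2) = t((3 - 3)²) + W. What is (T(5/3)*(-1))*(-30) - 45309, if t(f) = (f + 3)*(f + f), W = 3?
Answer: -45204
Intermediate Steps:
t(f) = 2*f*(3 + f) (t(f) = (3 + f)*(2*f) = 2*f*(3 + f))
T(z) = 7/2 (T(z) = 2 + (2*(3 - 3)²*(3 + (3 - 3)²) + 3)/2 = 2 + (2*0²*(3 + 0²) + 3)/2 = 2 + (2*0*(3 + 0) + 3)/2 = 2 + (2*0*3 + 3)/2 = 2 + (0 + 3)/2 = 2 + (½)*3 = 2 + 3/2 = 7/2)
(T(5/3)*(-1))*(-30) - 45309 = ((7/2)*(-1))*(-30) - 45309 = -7/2*(-30) - 45309 = 105 - 45309 = -45204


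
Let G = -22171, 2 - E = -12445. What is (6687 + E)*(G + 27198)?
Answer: 96186618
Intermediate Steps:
E = 12447 (E = 2 - 1*(-12445) = 2 + 12445 = 12447)
(6687 + E)*(G + 27198) = (6687 + 12447)*(-22171 + 27198) = 19134*5027 = 96186618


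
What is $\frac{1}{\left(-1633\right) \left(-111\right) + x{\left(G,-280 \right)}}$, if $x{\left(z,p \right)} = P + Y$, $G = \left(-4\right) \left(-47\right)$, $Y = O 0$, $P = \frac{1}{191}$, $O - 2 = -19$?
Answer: $\frac{191}{34621234} \approx 5.5168 \cdot 10^{-6}$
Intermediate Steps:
$O = -17$ ($O = 2 - 19 = -17$)
$P = \frac{1}{191} \approx 0.0052356$
$Y = 0$ ($Y = \left(-17\right) 0 = 0$)
$G = 188$
$x{\left(z,p \right)} = \frac{1}{191}$ ($x{\left(z,p \right)} = \frac{1}{191} + 0 = \frac{1}{191}$)
$\frac{1}{\left(-1633\right) \left(-111\right) + x{\left(G,-280 \right)}} = \frac{1}{\left(-1633\right) \left(-111\right) + \frac{1}{191}} = \frac{1}{181263 + \frac{1}{191}} = \frac{1}{\frac{34621234}{191}} = \frac{191}{34621234}$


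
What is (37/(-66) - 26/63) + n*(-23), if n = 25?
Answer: -798299/1386 ≈ -575.97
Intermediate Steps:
(37/(-66) - 26/63) + n*(-23) = (37/(-66) - 26/63) + 25*(-23) = (37*(-1/66) - 26*1/63) - 575 = (-37/66 - 26/63) - 575 = -1349/1386 - 575 = -798299/1386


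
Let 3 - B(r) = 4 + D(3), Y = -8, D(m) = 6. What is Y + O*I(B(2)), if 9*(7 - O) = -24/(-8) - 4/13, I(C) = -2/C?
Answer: -712/117 ≈ -6.0855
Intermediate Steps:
B(r) = -7 (B(r) = 3 - (4 + 6) = 3 - 1*10 = 3 - 10 = -7)
O = 784/117 (O = 7 - (-24/(-8) - 4/13)/9 = 7 - (-24*(-⅛) - 4*1/13)/9 = 7 - (3 - 4/13)/9 = 7 - ⅑*35/13 = 7 - 35/117 = 784/117 ≈ 6.7009)
Y + O*I(B(2)) = -8 + 784*(-2/(-7))/117 = -8 + 784*(-2*(-⅐))/117 = -8 + (784/117)*(2/7) = -8 + 224/117 = -712/117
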